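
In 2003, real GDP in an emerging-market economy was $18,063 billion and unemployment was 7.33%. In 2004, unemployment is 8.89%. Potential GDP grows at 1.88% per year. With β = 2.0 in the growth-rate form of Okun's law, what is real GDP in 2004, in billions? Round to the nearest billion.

$17,839 billion

Δu = 8.89 - 7.33 = 1.56 points.
Okun's law (growth form): g_Y = g_Y* - β × Δu = 1.88 - 2.0 × (1.56) = 1.88 - 3.12 = -1.24%.
Real GDP in the next year = 18063 × (1 - 1.24/100) = 18063 × 0.9876 ≈ 17839 billion.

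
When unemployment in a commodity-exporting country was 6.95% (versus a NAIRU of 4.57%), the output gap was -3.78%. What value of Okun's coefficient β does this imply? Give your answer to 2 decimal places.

β ≈ 1.59

Okun's law: output gap = -β × (u - u*).
-3.78 = -β × (6.95 - 4.57) = -β × 2.38, so β = 3.78/2.38 = 1.59.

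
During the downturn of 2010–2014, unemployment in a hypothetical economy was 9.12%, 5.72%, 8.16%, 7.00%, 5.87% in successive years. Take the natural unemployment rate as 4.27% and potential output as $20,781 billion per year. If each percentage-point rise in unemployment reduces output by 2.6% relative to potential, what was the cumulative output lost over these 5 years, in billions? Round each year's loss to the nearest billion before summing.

$7,844 billion

Year 2010: gap = -2.6 × (9.12 - 4.27) = -12.61%, loss ≈ 20781 × 12.61/100 ≈ 2620.
Year 2011: gap = -2.6 × (5.72 - 4.27) = -3.77%, loss ≈ 20781 × 3.77/100 ≈ 783.
Year 2012: gap = -2.6 × (8.16 - 4.27) = -10.114%, loss ≈ 20781 × 10.114/100 ≈ 2102.
Year 2013: gap = -2.6 × (7 - 4.27) = -7.098%, loss ≈ 20781 × 7.098/100 ≈ 1475.
Year 2014: gap = -2.6 × (5.87 - 4.27) = -4.16%, loss ≈ 20781 × 4.16/100 ≈ 864.
Total lost output = 2620 + 783 + 2102 + 1475 + 864 = 7844 billion.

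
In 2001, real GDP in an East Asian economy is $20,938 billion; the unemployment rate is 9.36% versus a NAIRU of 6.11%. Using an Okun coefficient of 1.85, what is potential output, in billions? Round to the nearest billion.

$22,277 billion

Unemployment gap = 9.36 - 6.11 = 3.25 points, so output gap = -1.85 × 3.25 = -6.0125%.
Since Y = Y* × (1 + gap/100), Y* = 20938/0.939875 ≈ 22277 billion.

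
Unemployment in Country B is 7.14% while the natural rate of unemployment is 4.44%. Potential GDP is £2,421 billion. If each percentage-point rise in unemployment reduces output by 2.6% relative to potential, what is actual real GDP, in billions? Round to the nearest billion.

£2,251 billion

Unemployment gap = 7.14 - 4.44 = 2.7 points, so the output gap is -2.6 × 2.7 = -7.02%.
Actual GDP = 2421 × (1 - 7.02/100) = 2421 × 0.9298 ≈ 2251 billion.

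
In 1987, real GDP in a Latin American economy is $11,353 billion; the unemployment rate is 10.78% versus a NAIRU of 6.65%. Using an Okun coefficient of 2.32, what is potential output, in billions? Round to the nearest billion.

Unemployment gap = 10.78 - 6.65 = 4.13 points, so output gap = -2.32 × 4.13 = -9.5816%.
Since Y = Y* × (1 + gap/100), Y* = 11353/0.904184 ≈ 12556 billion.

$12,556 billion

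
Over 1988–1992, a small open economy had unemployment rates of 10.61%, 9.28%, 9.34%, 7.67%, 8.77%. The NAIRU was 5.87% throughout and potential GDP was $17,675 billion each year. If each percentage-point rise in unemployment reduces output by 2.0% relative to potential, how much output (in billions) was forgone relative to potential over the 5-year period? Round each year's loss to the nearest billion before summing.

Year 1988: gap = -2.0 × (10.61 - 5.87) = -9.48%, loss ≈ 17675 × 9.48/100 ≈ 1676.
Year 1989: gap = -2.0 × (9.28 - 5.87) = -6.82%, loss ≈ 17675 × 6.82/100 ≈ 1205.
Year 1990: gap = -2.0 × (9.34 - 5.87) = -6.94%, loss ≈ 17675 × 6.94/100 ≈ 1227.
Year 1991: gap = -2.0 × (7.67 - 5.87) = -3.6%, loss ≈ 17675 × 3.6/100 ≈ 636.
Year 1992: gap = -2.0 × (8.77 - 5.87) = -5.8%, loss ≈ 17675 × 5.8/100 ≈ 1025.
Total lost output = 1676 + 1205 + 1227 + 636 + 1025 = 5769 billion.

$5,769 billion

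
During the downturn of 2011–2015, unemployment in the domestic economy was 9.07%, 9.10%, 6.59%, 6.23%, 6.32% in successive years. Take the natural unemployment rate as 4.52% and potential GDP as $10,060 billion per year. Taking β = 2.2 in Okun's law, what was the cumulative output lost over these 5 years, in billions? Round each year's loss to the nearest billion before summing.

Year 2011: gap = -2.2 × (9.07 - 4.52) = -10.01%, loss ≈ 10060 × 10.01/100 ≈ 1007.
Year 2012: gap = -2.2 × (9.1 - 4.52) = -10.076%, loss ≈ 10060 × 10.076/100 ≈ 1014.
Year 2013: gap = -2.2 × (6.59 - 4.52) = -4.554%, loss ≈ 10060 × 4.554/100 ≈ 458.
Year 2014: gap = -2.2 × (6.23 - 4.52) = -3.762%, loss ≈ 10060 × 3.762/100 ≈ 378.
Year 2015: gap = -2.2 × (6.32 - 4.52) = -3.96%, loss ≈ 10060 × 3.96/100 ≈ 398.
Total lost output = 1007 + 1014 + 458 + 378 + 398 = 3255 billion.

$3,255 billion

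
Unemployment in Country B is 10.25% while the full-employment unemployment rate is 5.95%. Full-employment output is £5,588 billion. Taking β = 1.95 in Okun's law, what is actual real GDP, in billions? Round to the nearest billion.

£5,119 billion

Unemployment gap = 10.25 - 5.95 = 4.3 points, so the output gap is -1.95 × 4.3 = -8.385%.
Actual GDP = 5588 × (1 - 8.385/100) = 5588 × 0.91615 ≈ 5119 billion.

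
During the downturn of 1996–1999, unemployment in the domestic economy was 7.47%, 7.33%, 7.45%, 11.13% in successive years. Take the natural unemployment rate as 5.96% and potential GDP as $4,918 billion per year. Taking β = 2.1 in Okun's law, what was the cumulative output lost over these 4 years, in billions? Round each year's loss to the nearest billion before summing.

Year 1996: gap = -2.1 × (7.47 - 5.96) = -3.171%, loss ≈ 4918 × 3.171/100 ≈ 156.
Year 1997: gap = -2.1 × (7.33 - 5.96) = -2.877%, loss ≈ 4918 × 2.877/100 ≈ 141.
Year 1998: gap = -2.1 × (7.45 - 5.96) = -3.129%, loss ≈ 4918 × 3.129/100 ≈ 154.
Year 1999: gap = -2.1 × (11.13 - 5.96) = -10.857%, loss ≈ 4918 × 10.857/100 ≈ 534.
Total lost output = 156 + 141 + 154 + 534 = 985 billion.

$985 billion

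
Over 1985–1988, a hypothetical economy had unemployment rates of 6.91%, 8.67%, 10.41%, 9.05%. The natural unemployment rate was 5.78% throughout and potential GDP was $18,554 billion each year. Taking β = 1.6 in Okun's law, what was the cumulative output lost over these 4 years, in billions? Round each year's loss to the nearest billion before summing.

$3,538 billion

Year 1985: gap = -1.6 × (6.91 - 5.78) = -1.808%, loss ≈ 18554 × 1.808/100 ≈ 335.
Year 1986: gap = -1.6 × (8.67 - 5.78) = -4.624%, loss ≈ 18554 × 4.624/100 ≈ 858.
Year 1987: gap = -1.6 × (10.41 - 5.78) = -7.408%, loss ≈ 18554 × 7.408/100 ≈ 1374.
Year 1988: gap = -1.6 × (9.05 - 5.78) = -5.232%, loss ≈ 18554 × 5.232/100 ≈ 971.
Total lost output = 335 + 858 + 1374 + 971 = 3538 billion.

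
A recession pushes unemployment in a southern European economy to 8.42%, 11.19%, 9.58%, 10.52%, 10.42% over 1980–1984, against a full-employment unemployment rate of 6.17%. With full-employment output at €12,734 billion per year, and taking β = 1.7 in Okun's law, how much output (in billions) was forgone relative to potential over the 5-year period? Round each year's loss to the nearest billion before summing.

€4,174 billion

Year 1980: gap = -1.7 × (8.42 - 6.17) = -3.825%, loss ≈ 12734 × 3.825/100 ≈ 487.
Year 1981: gap = -1.7 × (11.19 - 6.17) = -8.534%, loss ≈ 12734 × 8.534/100 ≈ 1087.
Year 1982: gap = -1.7 × (9.58 - 6.17) = -5.797%, loss ≈ 12734 × 5.797/100 ≈ 738.
Year 1983: gap = -1.7 × (10.52 - 6.17) = -7.395%, loss ≈ 12734 × 7.395/100 ≈ 942.
Year 1984: gap = -1.7 × (10.42 - 6.17) = -7.225%, loss ≈ 12734 × 7.225/100 ≈ 920.
Total lost output = 487 + 1087 + 738 + 942 + 920 = 4174 billion.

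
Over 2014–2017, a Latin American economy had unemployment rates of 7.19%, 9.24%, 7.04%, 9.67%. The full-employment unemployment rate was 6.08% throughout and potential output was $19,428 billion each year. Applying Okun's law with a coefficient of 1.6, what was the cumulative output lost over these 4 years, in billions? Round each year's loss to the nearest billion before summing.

$2,741 billion

Year 2014: gap = -1.6 × (7.19 - 6.08) = -1.776%, loss ≈ 19428 × 1.776/100 ≈ 345.
Year 2015: gap = -1.6 × (9.24 - 6.08) = -5.056%, loss ≈ 19428 × 5.056/100 ≈ 982.
Year 2016: gap = -1.6 × (7.04 - 6.08) = -1.536%, loss ≈ 19428 × 1.536/100 ≈ 298.
Year 2017: gap = -1.6 × (9.67 - 6.08) = -5.744%, loss ≈ 19428 × 5.744/100 ≈ 1116.
Total lost output = 345 + 982 + 298 + 1116 = 2741 billion.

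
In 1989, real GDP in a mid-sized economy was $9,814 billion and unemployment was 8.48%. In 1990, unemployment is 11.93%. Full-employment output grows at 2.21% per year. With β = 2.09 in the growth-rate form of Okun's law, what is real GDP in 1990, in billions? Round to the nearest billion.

$9,323 billion

Δu = 11.93 - 8.48 = 3.45 points.
Okun's law (growth form): g_Y = g_Y* - β × Δu = 2.21 - 2.09 × (3.45) = 2.21 - 7.2105 = -5.0005%.
Real GDP in the next year = 9814 × (1 - 5.0005/100) = 9814 × 0.949995 ≈ 9323 billion.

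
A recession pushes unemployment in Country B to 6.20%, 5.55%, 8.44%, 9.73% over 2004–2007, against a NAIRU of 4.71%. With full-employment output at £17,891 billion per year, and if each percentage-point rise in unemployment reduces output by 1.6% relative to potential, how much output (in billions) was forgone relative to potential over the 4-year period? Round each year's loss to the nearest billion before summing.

£3,172 billion

Year 2004: gap = -1.6 × (6.2 - 4.71) = -2.384%, loss ≈ 17891 × 2.384/100 ≈ 427.
Year 2005: gap = -1.6 × (5.55 - 4.71) = -1.344%, loss ≈ 17891 × 1.344/100 ≈ 240.
Year 2006: gap = -1.6 × (8.44 - 4.71) = -5.968%, loss ≈ 17891 × 5.968/100 ≈ 1068.
Year 2007: gap = -1.6 × (9.73 - 4.71) = -8.032%, loss ≈ 17891 × 8.032/100 ≈ 1437.
Total lost output = 427 + 240 + 1068 + 1437 = 3172 billion.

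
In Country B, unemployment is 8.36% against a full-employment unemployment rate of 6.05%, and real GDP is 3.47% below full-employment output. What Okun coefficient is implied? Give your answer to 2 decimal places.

Okun's law: output gap = -β × (u - u*).
-3.47 = -β × (8.36 - 6.05) = -β × 2.31, so β = 3.47/2.31 = 1.50.

β ≈ 1.50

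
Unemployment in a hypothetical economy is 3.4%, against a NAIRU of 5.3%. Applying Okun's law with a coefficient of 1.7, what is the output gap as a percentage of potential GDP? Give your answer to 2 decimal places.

The unemployment gap is 3.4 - 5.3 = -1.9 percentage points.
Okun's law gives an output gap of -1.7 × (-1.9) = 3.23%, i.e. 3.23% above potential.

3.23%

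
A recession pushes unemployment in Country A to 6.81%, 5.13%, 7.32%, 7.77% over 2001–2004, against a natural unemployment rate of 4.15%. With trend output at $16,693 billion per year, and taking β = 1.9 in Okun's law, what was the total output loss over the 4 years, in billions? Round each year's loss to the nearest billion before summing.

$3,308 billion

Year 2001: gap = -1.9 × (6.81 - 4.15) = -5.054%, loss ≈ 16693 × 5.054/100 ≈ 844.
Year 2002: gap = -1.9 × (5.13 - 4.15) = -1.862%, loss ≈ 16693 × 1.862/100 ≈ 311.
Year 2003: gap = -1.9 × (7.32 - 4.15) = -6.023%, loss ≈ 16693 × 6.023/100 ≈ 1005.
Year 2004: gap = -1.9 × (7.77 - 4.15) = -6.878%, loss ≈ 16693 × 6.878/100 ≈ 1148.
Total lost output = 844 + 311 + 1005 + 1148 = 3308 billion.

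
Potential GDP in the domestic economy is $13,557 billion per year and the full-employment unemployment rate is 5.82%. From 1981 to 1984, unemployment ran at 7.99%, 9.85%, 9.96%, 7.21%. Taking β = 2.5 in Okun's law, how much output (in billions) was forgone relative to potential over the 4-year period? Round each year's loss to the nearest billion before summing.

Year 1981: gap = -2.5 × (7.99 - 5.82) = -5.425%, loss ≈ 13557 × 5.425/100 ≈ 735.
Year 1982: gap = -2.5 × (9.85 - 5.82) = -10.075%, loss ≈ 13557 × 10.075/100 ≈ 1366.
Year 1983: gap = -2.5 × (9.96 - 5.82) = -10.35%, loss ≈ 13557 × 10.35/100 ≈ 1403.
Year 1984: gap = -2.5 × (7.21 - 5.82) = -3.475%, loss ≈ 13557 × 3.475/100 ≈ 471.
Total lost output = 735 + 1366 + 1403 + 471 = 3975 billion.

$3,975 billion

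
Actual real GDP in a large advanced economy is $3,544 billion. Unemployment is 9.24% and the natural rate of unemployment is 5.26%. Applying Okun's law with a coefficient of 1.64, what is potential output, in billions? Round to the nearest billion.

Unemployment gap = 9.24 - 5.26 = 3.98 points, so output gap = -1.64 × 3.98 = -6.5272%.
Since Y = Y* × (1 + gap/100), Y* = 3544/0.934728 ≈ 3791 billion.

$3,791 billion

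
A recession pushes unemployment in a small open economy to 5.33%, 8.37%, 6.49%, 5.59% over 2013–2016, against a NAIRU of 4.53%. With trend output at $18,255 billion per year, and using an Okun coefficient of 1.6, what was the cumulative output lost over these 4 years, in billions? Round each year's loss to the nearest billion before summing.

Year 2013: gap = -1.6 × (5.33 - 4.53) = -1.28%, loss ≈ 18255 × 1.28/100 ≈ 234.
Year 2014: gap = -1.6 × (8.37 - 4.53) = -6.144%, loss ≈ 18255 × 6.144/100 ≈ 1122.
Year 2015: gap = -1.6 × (6.49 - 4.53) = -3.136%, loss ≈ 18255 × 3.136/100 ≈ 572.
Year 2016: gap = -1.6 × (5.59 - 4.53) = -1.696%, loss ≈ 18255 × 1.696/100 ≈ 310.
Total lost output = 234 + 1122 + 572 + 310 = 2238 billion.

$2,238 billion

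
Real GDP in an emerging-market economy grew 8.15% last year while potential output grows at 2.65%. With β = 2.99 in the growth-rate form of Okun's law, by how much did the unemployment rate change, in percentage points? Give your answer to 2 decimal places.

Growth-rate Okun's law: g_Y = g_Y* - β × Δu, so Δu = (g_Y* - g_Y)/β.
Δu = (2.65 - 8.15)/2.99 = -5.5/2.99 = -1.84 percentage points.

-1.84 percentage points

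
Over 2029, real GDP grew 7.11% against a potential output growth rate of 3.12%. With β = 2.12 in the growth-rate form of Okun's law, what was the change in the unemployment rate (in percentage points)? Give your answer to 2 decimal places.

-1.88 percentage points

Growth-rate Okun's law: g_Y = g_Y* - β × Δu, so Δu = (g_Y* - g_Y)/β.
Δu = (3.12 - 7.11)/2.12 = -3.99/2.12 = -1.88 percentage points.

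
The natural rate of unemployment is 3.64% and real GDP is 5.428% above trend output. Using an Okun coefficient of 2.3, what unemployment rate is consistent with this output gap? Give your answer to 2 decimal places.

From Okun's law, u - u* = -(output gap)/β = -(5.428)/2.3 = -2.36 points.
So u = 3.64 - 2.36 = 1.28%.

1.28%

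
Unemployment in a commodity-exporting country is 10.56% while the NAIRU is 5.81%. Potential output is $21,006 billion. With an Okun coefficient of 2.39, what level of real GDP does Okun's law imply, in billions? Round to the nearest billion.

$18,621 billion

Unemployment gap = 10.56 - 5.81 = 4.75 points, so the output gap is -2.39 × 4.75 = -11.3525%.
Actual GDP = 21006 × (1 - 11.3525/100) = 21006 × 0.886475 ≈ 18621 billion.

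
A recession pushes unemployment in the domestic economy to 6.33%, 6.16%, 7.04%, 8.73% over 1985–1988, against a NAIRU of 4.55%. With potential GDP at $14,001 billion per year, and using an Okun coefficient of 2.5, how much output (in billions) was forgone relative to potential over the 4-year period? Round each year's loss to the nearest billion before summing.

Year 1985: gap = -2.5 × (6.33 - 4.55) = -4.45%, loss ≈ 14001 × 4.45/100 ≈ 623.
Year 1986: gap = -2.5 × (6.16 - 4.55) = -4.025%, loss ≈ 14001 × 4.025/100 ≈ 564.
Year 1987: gap = -2.5 × (7.04 - 4.55) = -6.225%, loss ≈ 14001 × 6.225/100 ≈ 872.
Year 1988: gap = -2.5 × (8.73 - 4.55) = -10.45%, loss ≈ 14001 × 10.45/100 ≈ 1463.
Total lost output = 623 + 564 + 872 + 1463 = 3522 billion.

$3,522 billion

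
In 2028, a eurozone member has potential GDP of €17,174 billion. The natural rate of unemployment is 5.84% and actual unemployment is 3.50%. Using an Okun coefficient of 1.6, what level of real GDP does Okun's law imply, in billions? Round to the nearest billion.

€17,817 billion

Unemployment gap = 3.5 - 5.84 = -2.34 points, so the output gap is -1.6 × (-2.34) = 3.744%.
Actual GDP = 17174 × (1 + 3.744/100) = 17174 × 1.03744 ≈ 17817 billion.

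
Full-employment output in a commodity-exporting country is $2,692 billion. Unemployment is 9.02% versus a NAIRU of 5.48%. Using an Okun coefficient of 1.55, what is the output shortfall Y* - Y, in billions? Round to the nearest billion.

Output gap = -1.55 × (9.02 - 5.48) = -1.55 × 3.54 = -5.487%.
Actual GDP ≈ 2692 × 0.94513 ≈ 2544 billion, so the shortfall is 2692 - 2544 = 148 billion.

$148 billion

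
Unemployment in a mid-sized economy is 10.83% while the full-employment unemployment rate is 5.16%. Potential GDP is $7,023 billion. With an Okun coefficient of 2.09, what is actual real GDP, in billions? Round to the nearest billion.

Unemployment gap = 10.83 - 5.16 = 5.67 points, so the output gap is -2.09 × 5.67 = -11.8503%.
Actual GDP = 7023 × (1 - 11.8503/100) = 7023 × 0.881497 ≈ 6191 billion.

$6,191 billion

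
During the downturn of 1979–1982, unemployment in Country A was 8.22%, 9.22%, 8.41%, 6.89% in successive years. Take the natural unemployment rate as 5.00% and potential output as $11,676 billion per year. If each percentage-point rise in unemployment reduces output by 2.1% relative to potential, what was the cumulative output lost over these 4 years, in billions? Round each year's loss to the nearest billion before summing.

Year 1979: gap = -2.1 × (8.22 - 5) = -6.762%, loss ≈ 11676 × 6.762/100 ≈ 790.
Year 1980: gap = -2.1 × (9.22 - 5) = -8.862%, loss ≈ 11676 × 8.862/100 ≈ 1035.
Year 1981: gap = -2.1 × (8.41 - 5) = -7.161%, loss ≈ 11676 × 7.161/100 ≈ 836.
Year 1982: gap = -2.1 × (6.89 - 5) = -3.969%, loss ≈ 11676 × 3.969/100 ≈ 463.
Total lost output = 790 + 1035 + 836 + 463 = 3124 billion.

$3,124 billion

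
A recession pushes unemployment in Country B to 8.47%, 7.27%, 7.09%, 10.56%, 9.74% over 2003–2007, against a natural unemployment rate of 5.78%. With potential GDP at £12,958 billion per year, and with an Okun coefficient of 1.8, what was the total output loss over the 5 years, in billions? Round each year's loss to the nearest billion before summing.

Year 2003: gap = -1.8 × (8.47 - 5.78) = -4.842%, loss ≈ 12958 × 4.842/100 ≈ 627.
Year 2004: gap = -1.8 × (7.27 - 5.78) = -2.682%, loss ≈ 12958 × 2.682/100 ≈ 348.
Year 2005: gap = -1.8 × (7.09 - 5.78) = -2.358%, loss ≈ 12958 × 2.358/100 ≈ 306.
Year 2006: gap = -1.8 × (10.56 - 5.78) = -8.604%, loss ≈ 12958 × 8.604/100 ≈ 1115.
Year 2007: gap = -1.8 × (9.74 - 5.78) = -7.128%, loss ≈ 12958 × 7.128/100 ≈ 924.
Total lost output = 627 + 348 + 306 + 1115 + 924 = 3320 billion.

£3,320 billion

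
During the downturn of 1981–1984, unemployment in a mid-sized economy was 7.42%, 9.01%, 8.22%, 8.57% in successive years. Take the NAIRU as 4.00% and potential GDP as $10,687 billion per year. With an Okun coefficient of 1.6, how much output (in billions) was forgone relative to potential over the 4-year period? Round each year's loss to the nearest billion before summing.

Year 1981: gap = -1.6 × (7.42 - 4) = -5.472%, loss ≈ 10687 × 5.472/100 ≈ 585.
Year 1982: gap = -1.6 × (9.01 - 4) = -8.016%, loss ≈ 10687 × 8.016/100 ≈ 857.
Year 1983: gap = -1.6 × (8.22 - 4) = -6.752%, loss ≈ 10687 × 6.752/100 ≈ 722.
Year 1984: gap = -1.6 × (8.57 - 4) = -7.312%, loss ≈ 10687 × 7.312/100 ≈ 781.
Total lost output = 585 + 857 + 722 + 781 = 2945 billion.

$2,945 billion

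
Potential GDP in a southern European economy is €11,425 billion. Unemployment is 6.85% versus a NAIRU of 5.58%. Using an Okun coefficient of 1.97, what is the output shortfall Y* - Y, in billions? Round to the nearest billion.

Output gap = -1.97 × (6.85 - 5.58) = -1.97 × 1.27 = -2.5019%.
Actual GDP ≈ 11425 × 0.974981 ≈ 11139 billion, so the shortfall is 11425 - 11139 = 286 billion.

€286 billion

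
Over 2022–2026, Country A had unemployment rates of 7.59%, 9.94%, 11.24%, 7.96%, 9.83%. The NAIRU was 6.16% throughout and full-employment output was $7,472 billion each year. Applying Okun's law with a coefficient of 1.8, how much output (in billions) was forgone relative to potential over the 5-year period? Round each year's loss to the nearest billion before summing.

Year 2022: gap = -1.8 × (7.59 - 6.16) = -2.574%, loss ≈ 7472 × 2.574/100 ≈ 192.
Year 2023: gap = -1.8 × (9.94 - 6.16) = -6.804%, loss ≈ 7472 × 6.804/100 ≈ 508.
Year 2024: gap = -1.8 × (11.24 - 6.16) = -9.144%, loss ≈ 7472 × 9.144/100 ≈ 683.
Year 2025: gap = -1.8 × (7.96 - 6.16) = -3.24%, loss ≈ 7472 × 3.24/100 ≈ 242.
Year 2026: gap = -1.8 × (9.83 - 6.16) = -6.606%, loss ≈ 7472 × 6.606/100 ≈ 494.
Total lost output = 192 + 508 + 683 + 242 + 494 = 2119 billion.

$2,119 billion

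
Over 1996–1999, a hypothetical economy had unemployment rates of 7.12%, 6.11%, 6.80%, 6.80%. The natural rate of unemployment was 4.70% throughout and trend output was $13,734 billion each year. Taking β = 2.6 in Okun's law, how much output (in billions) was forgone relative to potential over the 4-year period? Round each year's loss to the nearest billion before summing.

Year 1996: gap = -2.6 × (7.12 - 4.7) = -6.292%, loss ≈ 13734 × 6.292/100 ≈ 864.
Year 1997: gap = -2.6 × (6.11 - 4.7) = -3.666%, loss ≈ 13734 × 3.666/100 ≈ 503.
Year 1998: gap = -2.6 × (6.8 - 4.7) = -5.46%, loss ≈ 13734 × 5.46/100 ≈ 750.
Year 1999: gap = -2.6 × (6.8 - 4.7) = -5.46%, loss ≈ 13734 × 5.46/100 ≈ 750.
Total lost output = 864 + 503 + 750 + 750 = 2867 billion.

$2,867 billion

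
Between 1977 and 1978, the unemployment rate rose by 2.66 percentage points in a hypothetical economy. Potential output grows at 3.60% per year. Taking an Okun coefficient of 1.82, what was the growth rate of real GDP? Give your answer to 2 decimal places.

Growth-rate Okun's law: g_Y = g_Y* - β × Δu.
g_Y = 3.60 - 1.82 × (2.66) = 3.6 - 4.8412 = -1.2412%, i.e. -1.24% to 2 d.p.

-1.24%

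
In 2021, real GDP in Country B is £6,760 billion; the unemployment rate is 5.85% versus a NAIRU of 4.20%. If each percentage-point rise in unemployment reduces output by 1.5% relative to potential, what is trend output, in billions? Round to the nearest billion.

Unemployment gap = 5.85 - 4.2 = 1.65 points, so output gap = -1.5 × 1.65 = -2.475%.
Since Y = Y* × (1 + gap/100), Y* = 6760/0.97525 ≈ 6932 billion.

£6,932 billion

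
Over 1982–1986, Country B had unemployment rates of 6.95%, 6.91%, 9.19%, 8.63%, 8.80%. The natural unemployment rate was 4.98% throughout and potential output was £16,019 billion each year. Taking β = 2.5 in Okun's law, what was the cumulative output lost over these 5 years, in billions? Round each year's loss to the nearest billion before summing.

£6,240 billion

Year 1982: gap = -2.5 × (6.95 - 4.98) = -4.925%, loss ≈ 16019 × 4.925/100 ≈ 789.
Year 1983: gap = -2.5 × (6.91 - 4.98) = -4.825%, loss ≈ 16019 × 4.825/100 ≈ 773.
Year 1984: gap = -2.5 × (9.19 - 4.98) = -10.525%, loss ≈ 16019 × 10.525/100 ≈ 1686.
Year 1985: gap = -2.5 × (8.63 - 4.98) = -9.125%, loss ≈ 16019 × 9.125/100 ≈ 1462.
Year 1986: gap = -2.5 × (8.8 - 4.98) = -9.55%, loss ≈ 16019 × 9.55/100 ≈ 1530.
Total lost output = 789 + 773 + 1686 + 1462 + 1530 = 6240 billion.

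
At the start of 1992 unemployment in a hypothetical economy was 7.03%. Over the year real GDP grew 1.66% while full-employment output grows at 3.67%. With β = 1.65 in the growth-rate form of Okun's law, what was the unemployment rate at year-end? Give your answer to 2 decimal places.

8.25%

Growth-rate Okun's law: g_Y = g_Y* - β × Δu, so Δu = (g_Y* - g_Y)/β.
Δu = (3.67 - 1.66)/1.65 = 2.01/1.65 = 1.22 percentage points.
Year-end unemployment = 7.03 + 1.22 = 8.25%.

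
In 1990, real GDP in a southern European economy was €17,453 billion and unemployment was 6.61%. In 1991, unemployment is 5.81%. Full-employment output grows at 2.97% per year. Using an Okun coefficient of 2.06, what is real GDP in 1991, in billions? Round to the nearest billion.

Δu = 5.81 - 6.61 = -0.8 points.
Okun's law (growth form): g_Y = g_Y* - β × Δu = 2.97 - 2.06 × (-0.80) = 2.97 + 1.648 = 4.618%.
Real GDP in the next year = 17453 × (1 + 4.618/100) = 17453 × 1.04618 ≈ 18259 billion.

€18,259 billion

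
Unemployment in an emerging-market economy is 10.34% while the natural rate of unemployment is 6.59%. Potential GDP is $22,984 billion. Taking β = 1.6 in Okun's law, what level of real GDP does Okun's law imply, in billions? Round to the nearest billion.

$21,605 billion

Unemployment gap = 10.34 - 6.59 = 3.75 points, so the output gap is -1.6 × 3.75 = -6%.
Actual GDP = 22984 × (1 - 6/100) = 22984 × 0.94 ≈ 21605 billion.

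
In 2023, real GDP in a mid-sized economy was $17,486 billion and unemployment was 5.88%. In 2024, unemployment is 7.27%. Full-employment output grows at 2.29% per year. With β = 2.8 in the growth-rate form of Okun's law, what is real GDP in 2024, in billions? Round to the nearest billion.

Δu = 7.27 - 5.88 = 1.39 points.
Okun's law (growth form): g_Y = g_Y* - β × Δu = 2.29 - 2.8 × (1.39) = 2.29 - 3.892 = -1.602%.
Real GDP in the next year = 17486 × (1 - 1.602/100) = 17486 × 0.98398 ≈ 17206 billion.

$17,206 billion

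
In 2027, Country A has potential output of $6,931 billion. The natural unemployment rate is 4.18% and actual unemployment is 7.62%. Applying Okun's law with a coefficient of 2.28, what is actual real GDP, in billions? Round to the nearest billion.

$6,387 billion

Unemployment gap = 7.62 - 4.18 = 3.44 points, so the output gap is -2.28 × 3.44 = -7.8432%.
Actual GDP = 6931 × (1 - 7.8432/100) = 6931 × 0.921568 ≈ 6387 billion.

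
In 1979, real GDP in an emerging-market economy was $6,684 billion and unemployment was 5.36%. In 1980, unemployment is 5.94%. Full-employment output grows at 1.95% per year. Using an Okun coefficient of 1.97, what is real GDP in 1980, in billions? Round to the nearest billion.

Δu = 5.94 - 5.36 = 0.58 points.
Okun's law (growth form): g_Y = g_Y* - β × Δu = 1.95 - 1.97 × (0.58) = 1.95 - 1.1426 = 0.8074%.
Real GDP in the next year = 6684 × (1 + 0.8074/100) = 6684 × 1.008074 ≈ 6738 billion.

$6,738 billion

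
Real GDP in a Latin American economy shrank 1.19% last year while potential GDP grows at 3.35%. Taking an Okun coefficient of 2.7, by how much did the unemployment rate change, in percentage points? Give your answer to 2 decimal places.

Growth-rate Okun's law: g_Y = g_Y* - β × Δu, so Δu = (g_Y* - g_Y)/β.
Δu = (3.35 + 1.19)/2.7 = 4.54/2.7 = 1.68 percentage points.

1.68 percentage points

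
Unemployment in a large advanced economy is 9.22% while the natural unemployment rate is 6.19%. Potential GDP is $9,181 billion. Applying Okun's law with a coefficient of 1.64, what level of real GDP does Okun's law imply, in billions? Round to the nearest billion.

Unemployment gap = 9.22 - 6.19 = 3.03 points, so the output gap is -1.64 × 3.03 = -4.9692%.
Actual GDP = 9181 × (1 - 4.9692/100) = 9181 × 0.950308 ≈ 8725 billion.

$8,725 billion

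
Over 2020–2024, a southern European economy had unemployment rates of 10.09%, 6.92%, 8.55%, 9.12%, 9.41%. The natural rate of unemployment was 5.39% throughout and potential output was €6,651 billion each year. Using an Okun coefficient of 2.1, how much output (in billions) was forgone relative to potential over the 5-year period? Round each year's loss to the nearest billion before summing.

Year 2020: gap = -2.1 × (10.09 - 5.39) = -9.87%, loss ≈ 6651 × 9.87/100 ≈ 656.
Year 2021: gap = -2.1 × (6.92 - 5.39) = -3.213%, loss ≈ 6651 × 3.213/100 ≈ 214.
Year 2022: gap = -2.1 × (8.55 - 5.39) = -6.636%, loss ≈ 6651 × 6.636/100 ≈ 441.
Year 2023: gap = -2.1 × (9.12 - 5.39) = -7.833%, loss ≈ 6651 × 7.833/100 ≈ 521.
Year 2024: gap = -2.1 × (9.41 - 5.39) = -8.442%, loss ≈ 6651 × 8.442/100 ≈ 561.
Total lost output = 656 + 214 + 441 + 521 + 561 = 2393 billion.

€2,393 billion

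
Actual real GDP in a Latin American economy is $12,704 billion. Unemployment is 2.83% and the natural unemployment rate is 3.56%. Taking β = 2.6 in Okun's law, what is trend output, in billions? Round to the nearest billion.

$12,467 billion

Unemployment gap = 2.83 - 3.56 = -0.73 points, so output gap = -2.6 × (-0.73) = 1.898%.
Since Y = Y* × (1 + gap/100), Y* = 12704/1.01898 ≈ 12467 billion.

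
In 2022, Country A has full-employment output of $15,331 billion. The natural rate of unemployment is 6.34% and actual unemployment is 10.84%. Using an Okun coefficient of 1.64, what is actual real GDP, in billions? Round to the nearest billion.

Unemployment gap = 10.84 - 6.34 = 4.5 points, so the output gap is -1.64 × 4.5 = -7.38%.
Actual GDP = 15331 × (1 - 7.38/100) = 15331 × 0.9262 ≈ 14200 billion.

$14,200 billion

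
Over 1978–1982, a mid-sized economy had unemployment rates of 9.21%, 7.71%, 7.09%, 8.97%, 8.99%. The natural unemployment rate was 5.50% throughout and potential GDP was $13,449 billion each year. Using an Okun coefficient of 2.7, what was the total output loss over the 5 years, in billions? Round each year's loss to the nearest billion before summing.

$5,254 billion

Year 1978: gap = -2.7 × (9.21 - 5.5) = -10.017%, loss ≈ 13449 × 10.017/100 ≈ 1347.
Year 1979: gap = -2.7 × (7.71 - 5.5) = -5.967%, loss ≈ 13449 × 5.967/100 ≈ 803.
Year 1980: gap = -2.7 × (7.09 - 5.5) = -4.293%, loss ≈ 13449 × 4.293/100 ≈ 577.
Year 1981: gap = -2.7 × (8.97 - 5.5) = -9.369%, loss ≈ 13449 × 9.369/100 ≈ 1260.
Year 1982: gap = -2.7 × (8.99 - 5.5) = -9.423%, loss ≈ 13449 × 9.423/100 ≈ 1267.
Total lost output = 1347 + 803 + 577 + 1260 + 1267 = 5254 billion.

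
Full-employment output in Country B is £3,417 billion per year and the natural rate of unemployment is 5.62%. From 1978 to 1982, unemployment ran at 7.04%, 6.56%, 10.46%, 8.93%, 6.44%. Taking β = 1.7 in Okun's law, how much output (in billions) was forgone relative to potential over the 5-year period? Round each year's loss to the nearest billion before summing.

£658 billion

Year 1978: gap = -1.7 × (7.04 - 5.62) = -2.414%, loss ≈ 3417 × 2.414/100 ≈ 82.
Year 1979: gap = -1.7 × (6.56 - 5.62) = -1.598%, loss ≈ 3417 × 1.598/100 ≈ 55.
Year 1980: gap = -1.7 × (10.46 - 5.62) = -8.228%, loss ≈ 3417 × 8.228/100 ≈ 281.
Year 1981: gap = -1.7 × (8.93 - 5.62) = -5.627%, loss ≈ 3417 × 5.627/100 ≈ 192.
Year 1982: gap = -1.7 × (6.44 - 5.62) = -1.394%, loss ≈ 3417 × 1.394/100 ≈ 48.
Total lost output = 82 + 55 + 281 + 192 + 48 = 658 billion.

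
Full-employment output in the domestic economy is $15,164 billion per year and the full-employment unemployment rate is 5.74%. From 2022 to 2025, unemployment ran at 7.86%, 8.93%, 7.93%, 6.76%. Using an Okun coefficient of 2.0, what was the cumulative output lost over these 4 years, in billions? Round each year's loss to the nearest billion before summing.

$2,583 billion

Year 2022: gap = -2.0 × (7.86 - 5.74) = -4.24%, loss ≈ 15164 × 4.24/100 ≈ 643.
Year 2023: gap = -2.0 × (8.93 - 5.74) = -6.38%, loss ≈ 15164 × 6.38/100 ≈ 967.
Year 2024: gap = -2.0 × (7.93 - 5.74) = -4.38%, loss ≈ 15164 × 4.38/100 ≈ 664.
Year 2025: gap = -2.0 × (6.76 - 5.74) = -2.04%, loss ≈ 15164 × 2.04/100 ≈ 309.
Total lost output = 643 + 967 + 664 + 309 = 2583 billion.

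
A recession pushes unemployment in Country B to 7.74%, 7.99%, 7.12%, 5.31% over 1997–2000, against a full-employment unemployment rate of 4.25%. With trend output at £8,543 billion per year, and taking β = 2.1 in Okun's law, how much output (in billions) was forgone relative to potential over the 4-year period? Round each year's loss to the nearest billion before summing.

£2,002 billion

Year 1997: gap = -2.1 × (7.74 - 4.25) = -7.329%, loss ≈ 8543 × 7.329/100 ≈ 626.
Year 1998: gap = -2.1 × (7.99 - 4.25) = -7.854%, loss ≈ 8543 × 7.854/100 ≈ 671.
Year 1999: gap = -2.1 × (7.12 - 4.25) = -6.027%, loss ≈ 8543 × 6.027/100 ≈ 515.
Year 2000: gap = -2.1 × (5.31 - 4.25) = -2.226%, loss ≈ 8543 × 2.226/100 ≈ 190.
Total lost output = 626 + 671 + 515 + 190 = 2002 billion.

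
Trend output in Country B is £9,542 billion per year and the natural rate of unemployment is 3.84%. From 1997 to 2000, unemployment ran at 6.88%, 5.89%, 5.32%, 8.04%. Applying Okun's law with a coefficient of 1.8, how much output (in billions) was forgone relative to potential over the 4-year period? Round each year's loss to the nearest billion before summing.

£1,849 billion

Year 1997: gap = -1.8 × (6.88 - 3.84) = -5.472%, loss ≈ 9542 × 5.472/100 ≈ 522.
Year 1998: gap = -1.8 × (5.89 - 3.84) = -3.69%, loss ≈ 9542 × 3.69/100 ≈ 352.
Year 1999: gap = -1.8 × (5.32 - 3.84) = -2.664%, loss ≈ 9542 × 2.664/100 ≈ 254.
Year 2000: gap = -1.8 × (8.04 - 3.84) = -7.56%, loss ≈ 9542 × 7.56/100 ≈ 721.
Total lost output = 522 + 352 + 254 + 721 = 1849 billion.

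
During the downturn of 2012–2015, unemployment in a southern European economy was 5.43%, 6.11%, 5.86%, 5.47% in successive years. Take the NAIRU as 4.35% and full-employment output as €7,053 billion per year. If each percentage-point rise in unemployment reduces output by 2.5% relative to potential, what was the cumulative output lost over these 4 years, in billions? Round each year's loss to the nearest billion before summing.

Year 2012: gap = -2.5 × (5.43 - 4.35) = -2.7%, loss ≈ 7053 × 2.7/100 ≈ 190.
Year 2013: gap = -2.5 × (6.11 - 4.35) = -4.4%, loss ≈ 7053 × 4.4/100 ≈ 310.
Year 2014: gap = -2.5 × (5.86 - 4.35) = -3.775%, loss ≈ 7053 × 3.775/100 ≈ 266.
Year 2015: gap = -2.5 × (5.47 - 4.35) = -2.8%, loss ≈ 7053 × 2.8/100 ≈ 197.
Total lost output = 190 + 310 + 266 + 197 = 963 billion.

€963 billion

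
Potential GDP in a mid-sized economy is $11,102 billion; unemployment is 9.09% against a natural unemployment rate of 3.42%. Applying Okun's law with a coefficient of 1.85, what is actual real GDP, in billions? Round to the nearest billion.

$9,937 billion

Unemployment gap = 9.09 - 3.42 = 5.67 points, so the output gap is -1.85 × 5.67 = -10.4895%.
Actual GDP = 11102 × (1 - 10.4895/100) = 11102 × 0.895105 ≈ 9937 billion.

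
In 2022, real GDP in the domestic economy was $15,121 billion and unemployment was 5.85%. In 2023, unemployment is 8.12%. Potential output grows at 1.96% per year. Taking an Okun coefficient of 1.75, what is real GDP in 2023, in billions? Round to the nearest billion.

$14,817 billion

Δu = 8.12 - 5.85 = 2.27 points.
Okun's law (growth form): g_Y = g_Y* - β × Δu = 1.96 - 1.75 × (2.27) = 1.96 - 3.9725 = -2.0125%.
Real GDP in the next year = 15121 × (1 - 2.0125/100) = 15121 × 0.979875 ≈ 14817 billion.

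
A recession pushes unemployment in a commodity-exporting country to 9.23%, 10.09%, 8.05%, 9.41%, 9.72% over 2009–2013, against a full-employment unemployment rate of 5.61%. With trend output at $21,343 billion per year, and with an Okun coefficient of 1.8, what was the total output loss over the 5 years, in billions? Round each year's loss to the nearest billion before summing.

Year 2009: gap = -1.8 × (9.23 - 5.61) = -6.516%, loss ≈ 21343 × 6.516/100 ≈ 1391.
Year 2010: gap = -1.8 × (10.09 - 5.61) = -8.064%, loss ≈ 21343 × 8.064/100 ≈ 1721.
Year 2011: gap = -1.8 × (8.05 - 5.61) = -4.392%, loss ≈ 21343 × 4.392/100 ≈ 937.
Year 2012: gap = -1.8 × (9.41 - 5.61) = -6.84%, loss ≈ 21343 × 6.84/100 ≈ 1460.
Year 2013: gap = -1.8 × (9.72 - 5.61) = -7.398%, loss ≈ 21343 × 7.398/100 ≈ 1579.
Total lost output = 1391 + 1721 + 937 + 1460 + 1579 = 7088 billion.

$7,088 billion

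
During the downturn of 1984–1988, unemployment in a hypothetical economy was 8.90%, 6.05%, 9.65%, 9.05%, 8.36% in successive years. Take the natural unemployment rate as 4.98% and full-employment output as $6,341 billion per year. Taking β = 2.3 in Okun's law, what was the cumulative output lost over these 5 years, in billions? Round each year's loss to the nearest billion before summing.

$2,496 billion

Year 1984: gap = -2.3 × (8.9 - 4.98) = -9.016%, loss ≈ 6341 × 9.016/100 ≈ 572.
Year 1985: gap = -2.3 × (6.05 - 4.98) = -2.461%, loss ≈ 6341 × 2.461/100 ≈ 156.
Year 1986: gap = -2.3 × (9.65 - 4.98) = -10.741%, loss ≈ 6341 × 10.741/100 ≈ 681.
Year 1987: gap = -2.3 × (9.05 - 4.98) = -9.361%, loss ≈ 6341 × 9.361/100 ≈ 594.
Year 1988: gap = -2.3 × (8.36 - 4.98) = -7.774%, loss ≈ 6341 × 7.774/100 ≈ 493.
Total lost output = 572 + 156 + 681 + 594 + 493 = 2496 billion.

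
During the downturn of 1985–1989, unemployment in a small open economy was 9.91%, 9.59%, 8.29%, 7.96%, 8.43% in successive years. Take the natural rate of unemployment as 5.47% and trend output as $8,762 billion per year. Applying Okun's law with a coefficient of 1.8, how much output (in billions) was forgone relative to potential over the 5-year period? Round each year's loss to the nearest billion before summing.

$2,655 billion

Year 1985: gap = -1.8 × (9.91 - 5.47) = -7.992%, loss ≈ 8762 × 7.992/100 ≈ 700.
Year 1986: gap = -1.8 × (9.59 - 5.47) = -7.416%, loss ≈ 8762 × 7.416/100 ≈ 650.
Year 1987: gap = -1.8 × (8.29 - 5.47) = -5.076%, loss ≈ 8762 × 5.076/100 ≈ 445.
Year 1988: gap = -1.8 × (7.96 - 5.47) = -4.482%, loss ≈ 8762 × 4.482/100 ≈ 393.
Year 1989: gap = -1.8 × (8.43 - 5.47) = -5.328%, loss ≈ 8762 × 5.328/100 ≈ 467.
Total lost output = 700 + 650 + 445 + 393 + 467 = 2655 billion.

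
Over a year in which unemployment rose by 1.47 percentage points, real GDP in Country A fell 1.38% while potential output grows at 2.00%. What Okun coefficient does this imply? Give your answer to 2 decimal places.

β ≈ 2.30

Growth form: g_Y = g_Y* - β × Δu, so β = (g_Y* - g_Y)/Δu.
β = (2 + 1.38)/1.47 = 3.38/1.47 = 2.30.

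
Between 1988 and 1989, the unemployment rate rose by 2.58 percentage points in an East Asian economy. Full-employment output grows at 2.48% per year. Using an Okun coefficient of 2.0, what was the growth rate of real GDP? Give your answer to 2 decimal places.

Growth-rate Okun's law: g_Y = g_Y* - β × Δu.
g_Y = 2.48 - 2.0 × (2.58) = 2.48 - 5.16 = -2.68%, i.e. -2.68% to 2 d.p.

-2.68%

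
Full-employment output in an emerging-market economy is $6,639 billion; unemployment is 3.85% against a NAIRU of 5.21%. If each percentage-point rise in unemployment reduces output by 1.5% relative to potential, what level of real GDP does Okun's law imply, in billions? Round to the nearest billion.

Unemployment gap = 3.85 - 5.21 = -1.36 points, so the output gap is -1.5 × (-1.36) = 2.04%.
Actual GDP = 6639 × (1 + 2.04/100) = 6639 × 1.0204 ≈ 6774 billion.

$6,774 billion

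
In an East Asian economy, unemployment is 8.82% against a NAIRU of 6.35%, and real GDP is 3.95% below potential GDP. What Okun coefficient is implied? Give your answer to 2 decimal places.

β ≈ 1.60

Okun's law: output gap = -β × (u - u*).
-3.95 = -β × (8.82 - 6.35) = -β × 2.47, so β = 3.95/2.47 = 1.60.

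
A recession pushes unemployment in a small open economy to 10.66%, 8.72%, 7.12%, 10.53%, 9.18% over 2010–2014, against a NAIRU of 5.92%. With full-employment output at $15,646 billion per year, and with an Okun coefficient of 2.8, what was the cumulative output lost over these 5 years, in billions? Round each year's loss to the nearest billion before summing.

$7,278 billion

Year 2010: gap = -2.8 × (10.66 - 5.92) = -13.272%, loss ≈ 15646 × 13.272/100 ≈ 2077.
Year 2011: gap = -2.8 × (8.72 - 5.92) = -7.84%, loss ≈ 15646 × 7.84/100 ≈ 1227.
Year 2012: gap = -2.8 × (7.12 - 5.92) = -3.36%, loss ≈ 15646 × 3.36/100 ≈ 526.
Year 2013: gap = -2.8 × (10.53 - 5.92) = -12.908%, loss ≈ 15646 × 12.908/100 ≈ 2020.
Year 2014: gap = -2.8 × (9.18 - 5.92) = -9.128%, loss ≈ 15646 × 9.128/100 ≈ 1428.
Total lost output = 2077 + 1227 + 526 + 2020 + 1428 = 7278 billion.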